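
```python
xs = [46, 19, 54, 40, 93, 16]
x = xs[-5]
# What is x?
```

xs has length 6. Negative index -5 maps to positive index 6 + (-5) = 1. xs[1] = 19.

19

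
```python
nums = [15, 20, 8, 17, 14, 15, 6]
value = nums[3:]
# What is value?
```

nums has length 7. The slice nums[3:] selects indices [3, 4, 5, 6] (3->17, 4->14, 5->15, 6->6), giving [17, 14, 15, 6].

[17, 14, 15, 6]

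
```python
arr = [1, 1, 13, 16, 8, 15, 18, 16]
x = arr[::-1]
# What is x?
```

arr has length 8. The slice arr[::-1] selects indices [7, 6, 5, 4, 3, 2, 1, 0] (7->16, 6->18, 5->15, 4->8, 3->16, 2->13, 1->1, 0->1), giving [16, 18, 15, 8, 16, 13, 1, 1].

[16, 18, 15, 8, 16, 13, 1, 1]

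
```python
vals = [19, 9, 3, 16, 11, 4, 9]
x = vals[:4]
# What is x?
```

vals has length 7. The slice vals[:4] selects indices [0, 1, 2, 3] (0->19, 1->9, 2->3, 3->16), giving [19, 9, 3, 16].

[19, 9, 3, 16]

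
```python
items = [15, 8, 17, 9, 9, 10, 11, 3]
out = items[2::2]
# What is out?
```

items has length 8. The slice items[2::2] selects indices [2, 4, 6] (2->17, 4->9, 6->11), giving [17, 9, 11].

[17, 9, 11]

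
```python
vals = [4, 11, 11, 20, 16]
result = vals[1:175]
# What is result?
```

vals has length 5. The slice vals[1:175] selects indices [1, 2, 3, 4] (1->11, 2->11, 3->20, 4->16), giving [11, 11, 20, 16].

[11, 11, 20, 16]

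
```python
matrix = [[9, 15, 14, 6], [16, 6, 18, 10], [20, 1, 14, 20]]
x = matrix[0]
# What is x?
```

matrix has 3 rows. Row 0 is [9, 15, 14, 6].

[9, 15, 14, 6]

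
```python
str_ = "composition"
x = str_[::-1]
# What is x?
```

str_ has length 11. The slice str_[::-1] selects indices [10, 9, 8, 7, 6, 5, 4, 3, 2, 1, 0] (10->'n', 9->'o', 8->'i', 7->'t', 6->'i', 5->'s', 4->'o', 3->'p', 2->'m', 1->'o', 0->'c'), giving 'noitisopmoc'.

'noitisopmoc'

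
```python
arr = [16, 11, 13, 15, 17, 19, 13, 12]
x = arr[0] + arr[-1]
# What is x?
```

arr has length 8. arr[0] = 16.
arr has length 8. Negative index -1 maps to positive index 8 + (-1) = 7. arr[7] = 12.
Sum: 16 + 12 = 28.

28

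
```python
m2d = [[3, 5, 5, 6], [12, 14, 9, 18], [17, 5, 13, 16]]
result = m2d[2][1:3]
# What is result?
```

m2d[2] = [17, 5, 13, 16]. m2d[2] has length 4. The slice m2d[2][1:3] selects indices [1, 2] (1->5, 2->13), giving [5, 13].

[5, 13]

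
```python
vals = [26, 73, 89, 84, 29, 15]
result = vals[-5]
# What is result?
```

vals has length 6. Negative index -5 maps to positive index 6 + (-5) = 1. vals[1] = 73.

73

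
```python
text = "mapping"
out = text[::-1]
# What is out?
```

text has length 7. The slice text[::-1] selects indices [6, 5, 4, 3, 2, 1, 0] (6->'g', 5->'n', 4->'i', 3->'p', 2->'p', 1->'a', 0->'m'), giving 'gnippam'.

'gnippam'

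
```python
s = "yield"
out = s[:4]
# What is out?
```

s has length 5. The slice s[:4] selects indices [0, 1, 2, 3] (0->'y', 1->'i', 2->'e', 3->'l'), giving 'yiel'.

'yiel'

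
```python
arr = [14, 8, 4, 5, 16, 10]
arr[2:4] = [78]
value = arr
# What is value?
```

arr starts as [14, 8, 4, 5, 16, 10] (length 6). The slice arr[2:4] covers indices [2, 3] with values [4, 5]. Replacing that slice with [78] (different length) produces [14, 8, 78, 16, 10].

[14, 8, 78, 16, 10]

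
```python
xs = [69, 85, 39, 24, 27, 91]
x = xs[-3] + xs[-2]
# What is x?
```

xs has length 6. Negative index -3 maps to positive index 6 + (-3) = 3. xs[3] = 24.
xs has length 6. Negative index -2 maps to positive index 6 + (-2) = 4. xs[4] = 27.
Sum: 24 + 27 = 51.

51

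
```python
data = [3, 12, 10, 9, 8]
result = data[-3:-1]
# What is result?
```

data has length 5. The slice data[-3:-1] selects indices [2, 3] (2->10, 3->9), giving [10, 9].

[10, 9]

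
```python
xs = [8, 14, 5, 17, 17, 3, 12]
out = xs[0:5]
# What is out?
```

xs has length 7. The slice xs[0:5] selects indices [0, 1, 2, 3, 4] (0->8, 1->14, 2->5, 3->17, 4->17), giving [8, 14, 5, 17, 17].

[8, 14, 5, 17, 17]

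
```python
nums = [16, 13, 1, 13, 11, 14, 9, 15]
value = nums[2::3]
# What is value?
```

nums has length 8. The slice nums[2::3] selects indices [2, 5] (2->1, 5->14), giving [1, 14].

[1, 14]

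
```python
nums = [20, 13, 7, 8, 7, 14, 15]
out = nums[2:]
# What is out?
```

nums has length 7. The slice nums[2:] selects indices [2, 3, 4, 5, 6] (2->7, 3->8, 4->7, 5->14, 6->15), giving [7, 8, 7, 14, 15].

[7, 8, 7, 14, 15]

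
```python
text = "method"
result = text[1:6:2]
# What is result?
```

text has length 6. The slice text[1:6:2] selects indices [1, 3, 5] (1->'e', 3->'h', 5->'d'), giving 'ehd'.

'ehd'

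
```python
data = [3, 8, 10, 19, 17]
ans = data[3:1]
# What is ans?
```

data has length 5. The slice data[3:1] resolves to an empty index range, so the result is [].

[]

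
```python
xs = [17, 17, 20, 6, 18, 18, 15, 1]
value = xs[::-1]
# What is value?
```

xs has length 8. The slice xs[::-1] selects indices [7, 6, 5, 4, 3, 2, 1, 0] (7->1, 6->15, 5->18, 4->18, 3->6, 2->20, 1->17, 0->17), giving [1, 15, 18, 18, 6, 20, 17, 17].

[1, 15, 18, 18, 6, 20, 17, 17]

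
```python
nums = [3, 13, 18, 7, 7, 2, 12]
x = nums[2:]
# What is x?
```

nums has length 7. The slice nums[2:] selects indices [2, 3, 4, 5, 6] (2->18, 3->7, 4->7, 5->2, 6->12), giving [18, 7, 7, 2, 12].

[18, 7, 7, 2, 12]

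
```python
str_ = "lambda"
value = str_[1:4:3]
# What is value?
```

str_ has length 6. The slice str_[1:4:3] selects indices [1] (1->'a'), giving 'a'.

'a'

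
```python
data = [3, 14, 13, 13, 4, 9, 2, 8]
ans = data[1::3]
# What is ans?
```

data has length 8. The slice data[1::3] selects indices [1, 4, 7] (1->14, 4->4, 7->8), giving [14, 4, 8].

[14, 4, 8]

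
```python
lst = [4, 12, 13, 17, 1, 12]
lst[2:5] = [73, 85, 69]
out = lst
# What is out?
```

lst starts as [4, 12, 13, 17, 1, 12] (length 6). The slice lst[2:5] covers indices [2, 3, 4] with values [13, 17, 1]. Replacing that slice with [73, 85, 69] (same length) produces [4, 12, 73, 85, 69, 12].

[4, 12, 73, 85, 69, 12]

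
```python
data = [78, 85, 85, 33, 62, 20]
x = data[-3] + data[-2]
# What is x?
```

data has length 6. Negative index -3 maps to positive index 6 + (-3) = 3. data[3] = 33.
data has length 6. Negative index -2 maps to positive index 6 + (-2) = 4. data[4] = 62.
Sum: 33 + 62 = 95.

95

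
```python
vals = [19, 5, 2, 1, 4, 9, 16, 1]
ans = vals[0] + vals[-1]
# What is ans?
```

vals has length 8. vals[0] = 19.
vals has length 8. Negative index -1 maps to positive index 8 + (-1) = 7. vals[7] = 1.
Sum: 19 + 1 = 20.

20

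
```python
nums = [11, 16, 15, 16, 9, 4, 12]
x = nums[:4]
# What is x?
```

nums has length 7. The slice nums[:4] selects indices [0, 1, 2, 3] (0->11, 1->16, 2->15, 3->16), giving [11, 16, 15, 16].

[11, 16, 15, 16]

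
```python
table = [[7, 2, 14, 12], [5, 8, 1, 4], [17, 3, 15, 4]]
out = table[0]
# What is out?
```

table has 3 rows. Row 0 is [7, 2, 14, 12].

[7, 2, 14, 12]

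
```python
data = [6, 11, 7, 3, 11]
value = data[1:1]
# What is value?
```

data has length 5. The slice data[1:1] resolves to an empty index range, so the result is [].

[]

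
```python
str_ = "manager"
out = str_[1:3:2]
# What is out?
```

str_ has length 7. The slice str_[1:3:2] selects indices [1] (1->'a'), giving 'a'.

'a'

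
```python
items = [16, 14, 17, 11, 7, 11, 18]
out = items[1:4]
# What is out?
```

items has length 7. The slice items[1:4] selects indices [1, 2, 3] (1->14, 2->17, 3->11), giving [14, 17, 11].

[14, 17, 11]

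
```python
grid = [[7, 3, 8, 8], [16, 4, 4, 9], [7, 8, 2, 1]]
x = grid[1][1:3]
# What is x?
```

grid[1] = [16, 4, 4, 9]. grid[1] has length 4. The slice grid[1][1:3] selects indices [1, 2] (1->4, 2->4), giving [4, 4].

[4, 4]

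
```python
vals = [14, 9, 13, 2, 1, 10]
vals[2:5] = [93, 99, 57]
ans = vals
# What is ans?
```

vals starts as [14, 9, 13, 2, 1, 10] (length 6). The slice vals[2:5] covers indices [2, 3, 4] with values [13, 2, 1]. Replacing that slice with [93, 99, 57] (same length) produces [14, 9, 93, 99, 57, 10].

[14, 9, 93, 99, 57, 10]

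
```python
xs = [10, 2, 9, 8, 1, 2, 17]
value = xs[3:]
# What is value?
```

xs has length 7. The slice xs[3:] selects indices [3, 4, 5, 6] (3->8, 4->1, 5->2, 6->17), giving [8, 1, 2, 17].

[8, 1, 2, 17]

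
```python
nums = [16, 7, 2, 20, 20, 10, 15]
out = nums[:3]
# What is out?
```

nums has length 7. The slice nums[:3] selects indices [0, 1, 2] (0->16, 1->7, 2->2), giving [16, 7, 2].

[16, 7, 2]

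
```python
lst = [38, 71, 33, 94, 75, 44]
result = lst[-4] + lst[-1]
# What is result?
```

lst has length 6. Negative index -4 maps to positive index 6 + (-4) = 2. lst[2] = 33.
lst has length 6. Negative index -1 maps to positive index 6 + (-1) = 5. lst[5] = 44.
Sum: 33 + 44 = 77.

77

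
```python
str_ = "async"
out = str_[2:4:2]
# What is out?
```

str_ has length 5. The slice str_[2:4:2] selects indices [2] (2->'y'), giving 'y'.

'y'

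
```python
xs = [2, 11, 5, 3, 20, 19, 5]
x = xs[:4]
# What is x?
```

xs has length 7. The slice xs[:4] selects indices [0, 1, 2, 3] (0->2, 1->11, 2->5, 3->3), giving [2, 11, 5, 3].

[2, 11, 5, 3]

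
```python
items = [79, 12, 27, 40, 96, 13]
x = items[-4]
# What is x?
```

items has length 6. Negative index -4 maps to positive index 6 + (-4) = 2. items[2] = 27.

27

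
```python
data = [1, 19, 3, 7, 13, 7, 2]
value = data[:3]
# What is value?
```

data has length 7. The slice data[:3] selects indices [0, 1, 2] (0->1, 1->19, 2->3), giving [1, 19, 3].

[1, 19, 3]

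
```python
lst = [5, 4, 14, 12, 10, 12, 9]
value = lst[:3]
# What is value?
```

lst has length 7. The slice lst[:3] selects indices [0, 1, 2] (0->5, 1->4, 2->14), giving [5, 4, 14].

[5, 4, 14]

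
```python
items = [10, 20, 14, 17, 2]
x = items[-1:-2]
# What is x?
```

items has length 5. The slice items[-1:-2] resolves to an empty index range, so the result is [].

[]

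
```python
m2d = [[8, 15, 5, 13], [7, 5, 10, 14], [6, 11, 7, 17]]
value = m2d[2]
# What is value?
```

m2d has 3 rows. Row 2 is [6, 11, 7, 17].

[6, 11, 7, 17]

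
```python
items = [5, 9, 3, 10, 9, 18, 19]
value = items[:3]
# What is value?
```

items has length 7. The slice items[:3] selects indices [0, 1, 2] (0->5, 1->9, 2->3), giving [5, 9, 3].

[5, 9, 3]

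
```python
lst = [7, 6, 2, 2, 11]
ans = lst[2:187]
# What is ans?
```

lst has length 5. The slice lst[2:187] selects indices [2, 3, 4] (2->2, 3->2, 4->11), giving [2, 2, 11].

[2, 2, 11]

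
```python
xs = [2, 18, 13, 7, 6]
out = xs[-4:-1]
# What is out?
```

xs has length 5. The slice xs[-4:-1] selects indices [1, 2, 3] (1->18, 2->13, 3->7), giving [18, 13, 7].

[18, 13, 7]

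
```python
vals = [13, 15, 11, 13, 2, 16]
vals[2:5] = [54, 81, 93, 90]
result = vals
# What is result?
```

vals starts as [13, 15, 11, 13, 2, 16] (length 6). The slice vals[2:5] covers indices [2, 3, 4] with values [11, 13, 2]. Replacing that slice with [54, 81, 93, 90] (different length) produces [13, 15, 54, 81, 93, 90, 16].

[13, 15, 54, 81, 93, 90, 16]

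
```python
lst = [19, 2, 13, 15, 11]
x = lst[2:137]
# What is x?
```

lst has length 5. The slice lst[2:137] selects indices [2, 3, 4] (2->13, 3->15, 4->11), giving [13, 15, 11].

[13, 15, 11]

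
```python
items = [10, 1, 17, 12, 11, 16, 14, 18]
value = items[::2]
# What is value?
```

items has length 8. The slice items[::2] selects indices [0, 2, 4, 6] (0->10, 2->17, 4->11, 6->14), giving [10, 17, 11, 14].

[10, 17, 11, 14]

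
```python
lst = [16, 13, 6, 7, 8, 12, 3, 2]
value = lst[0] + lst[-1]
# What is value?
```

lst has length 8. lst[0] = 16.
lst has length 8. Negative index -1 maps to positive index 8 + (-1) = 7. lst[7] = 2.
Sum: 16 + 2 = 18.

18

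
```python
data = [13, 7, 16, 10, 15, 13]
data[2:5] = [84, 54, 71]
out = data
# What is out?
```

data starts as [13, 7, 16, 10, 15, 13] (length 6). The slice data[2:5] covers indices [2, 3, 4] with values [16, 10, 15]. Replacing that slice with [84, 54, 71] (same length) produces [13, 7, 84, 54, 71, 13].

[13, 7, 84, 54, 71, 13]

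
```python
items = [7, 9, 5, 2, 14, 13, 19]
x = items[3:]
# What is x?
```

items has length 7. The slice items[3:] selects indices [3, 4, 5, 6] (3->2, 4->14, 5->13, 6->19), giving [2, 14, 13, 19].

[2, 14, 13, 19]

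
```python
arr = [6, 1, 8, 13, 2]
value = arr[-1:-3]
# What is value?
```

arr has length 5. The slice arr[-1:-3] resolves to an empty index range, so the result is [].

[]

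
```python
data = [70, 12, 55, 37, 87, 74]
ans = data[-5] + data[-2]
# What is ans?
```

data has length 6. Negative index -5 maps to positive index 6 + (-5) = 1. data[1] = 12.
data has length 6. Negative index -2 maps to positive index 6 + (-2) = 4. data[4] = 87.
Sum: 12 + 87 = 99.

99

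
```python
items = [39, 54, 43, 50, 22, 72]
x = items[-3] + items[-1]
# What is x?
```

items has length 6. Negative index -3 maps to positive index 6 + (-3) = 3. items[3] = 50.
items has length 6. Negative index -1 maps to positive index 6 + (-1) = 5. items[5] = 72.
Sum: 50 + 72 = 122.

122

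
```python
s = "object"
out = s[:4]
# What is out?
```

s has length 6. The slice s[:4] selects indices [0, 1, 2, 3] (0->'o', 1->'b', 2->'j', 3->'e'), giving 'obje'.

'obje'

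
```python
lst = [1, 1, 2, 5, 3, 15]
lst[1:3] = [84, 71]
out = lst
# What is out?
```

lst starts as [1, 1, 2, 5, 3, 15] (length 6). The slice lst[1:3] covers indices [1, 2] with values [1, 2]. Replacing that slice with [84, 71] (same length) produces [1, 84, 71, 5, 3, 15].

[1, 84, 71, 5, 3, 15]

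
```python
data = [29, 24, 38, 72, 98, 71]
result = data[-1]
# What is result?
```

data has length 6. Negative index -1 maps to positive index 6 + (-1) = 5. data[5] = 71.

71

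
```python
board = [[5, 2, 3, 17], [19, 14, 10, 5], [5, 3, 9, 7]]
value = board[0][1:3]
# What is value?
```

board[0] = [5, 2, 3, 17]. board[0] has length 4. The slice board[0][1:3] selects indices [1, 2] (1->2, 2->3), giving [2, 3].

[2, 3]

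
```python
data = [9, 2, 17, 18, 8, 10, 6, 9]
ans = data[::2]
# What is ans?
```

data has length 8. The slice data[::2] selects indices [0, 2, 4, 6] (0->9, 2->17, 4->8, 6->6), giving [9, 17, 8, 6].

[9, 17, 8, 6]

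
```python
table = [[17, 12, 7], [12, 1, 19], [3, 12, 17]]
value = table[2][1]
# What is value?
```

table[2] = [3, 12, 17]. Taking column 1 of that row yields 12.

12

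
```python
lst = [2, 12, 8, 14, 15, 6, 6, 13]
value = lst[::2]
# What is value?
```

lst has length 8. The slice lst[::2] selects indices [0, 2, 4, 6] (0->2, 2->8, 4->15, 6->6), giving [2, 8, 15, 6].

[2, 8, 15, 6]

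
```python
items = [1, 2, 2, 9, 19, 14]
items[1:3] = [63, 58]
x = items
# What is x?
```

items starts as [1, 2, 2, 9, 19, 14] (length 6). The slice items[1:3] covers indices [1, 2] with values [2, 2]. Replacing that slice with [63, 58] (same length) produces [1, 63, 58, 9, 19, 14].

[1, 63, 58, 9, 19, 14]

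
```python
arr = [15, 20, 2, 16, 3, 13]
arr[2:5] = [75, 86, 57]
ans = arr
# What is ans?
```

arr starts as [15, 20, 2, 16, 3, 13] (length 6). The slice arr[2:5] covers indices [2, 3, 4] with values [2, 16, 3]. Replacing that slice with [75, 86, 57] (same length) produces [15, 20, 75, 86, 57, 13].

[15, 20, 75, 86, 57, 13]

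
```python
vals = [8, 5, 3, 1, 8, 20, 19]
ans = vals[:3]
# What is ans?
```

vals has length 7. The slice vals[:3] selects indices [0, 1, 2] (0->8, 1->5, 2->3), giving [8, 5, 3].

[8, 5, 3]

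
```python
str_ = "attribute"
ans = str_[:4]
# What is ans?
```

str_ has length 9. The slice str_[:4] selects indices [0, 1, 2, 3] (0->'a', 1->'t', 2->'t', 3->'r'), giving 'attr'.

'attr'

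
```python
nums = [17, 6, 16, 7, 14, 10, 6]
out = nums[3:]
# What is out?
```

nums has length 7. The slice nums[3:] selects indices [3, 4, 5, 6] (3->7, 4->14, 5->10, 6->6), giving [7, 14, 10, 6].

[7, 14, 10, 6]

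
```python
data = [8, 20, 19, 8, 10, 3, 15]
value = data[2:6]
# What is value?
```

data has length 7. The slice data[2:6] selects indices [2, 3, 4, 5] (2->19, 3->8, 4->10, 5->3), giving [19, 8, 10, 3].

[19, 8, 10, 3]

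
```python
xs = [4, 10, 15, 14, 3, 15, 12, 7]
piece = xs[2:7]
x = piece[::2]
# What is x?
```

xs has length 8. The slice xs[2:7] selects indices [2, 3, 4, 5, 6] (2->15, 3->14, 4->3, 5->15, 6->12), giving [15, 14, 3, 15, 12]. So piece = [15, 14, 3, 15, 12]. piece has length 5. The slice piece[::2] selects indices [0, 2, 4] (0->15, 2->3, 4->12), giving [15, 3, 12].

[15, 3, 12]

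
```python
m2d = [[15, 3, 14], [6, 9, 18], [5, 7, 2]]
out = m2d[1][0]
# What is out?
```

m2d[1] = [6, 9, 18]. Taking column 0 of that row yields 6.

6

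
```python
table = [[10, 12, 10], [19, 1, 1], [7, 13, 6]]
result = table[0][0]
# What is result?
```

table[0] = [10, 12, 10]. Taking column 0 of that row yields 10.

10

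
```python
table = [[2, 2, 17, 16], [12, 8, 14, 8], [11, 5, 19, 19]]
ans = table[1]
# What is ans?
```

table has 3 rows. Row 1 is [12, 8, 14, 8].

[12, 8, 14, 8]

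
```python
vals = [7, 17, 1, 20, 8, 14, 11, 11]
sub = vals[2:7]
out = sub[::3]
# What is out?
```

vals has length 8. The slice vals[2:7] selects indices [2, 3, 4, 5, 6] (2->1, 3->20, 4->8, 5->14, 6->11), giving [1, 20, 8, 14, 11]. So sub = [1, 20, 8, 14, 11]. sub has length 5. The slice sub[::3] selects indices [0, 3] (0->1, 3->14), giving [1, 14].

[1, 14]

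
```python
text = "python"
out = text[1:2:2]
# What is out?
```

text has length 6. The slice text[1:2:2] selects indices [1] (1->'y'), giving 'y'.

'y'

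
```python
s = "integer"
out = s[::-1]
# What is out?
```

s has length 7. The slice s[::-1] selects indices [6, 5, 4, 3, 2, 1, 0] (6->'r', 5->'e', 4->'g', 3->'e', 2->'t', 1->'n', 0->'i'), giving 'regetni'.

'regetni'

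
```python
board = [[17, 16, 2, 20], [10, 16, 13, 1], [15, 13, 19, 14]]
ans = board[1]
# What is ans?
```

board has 3 rows. Row 1 is [10, 16, 13, 1].

[10, 16, 13, 1]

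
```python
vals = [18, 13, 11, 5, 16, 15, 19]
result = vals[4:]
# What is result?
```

vals has length 7. The slice vals[4:] selects indices [4, 5, 6] (4->16, 5->15, 6->19), giving [16, 15, 19].

[16, 15, 19]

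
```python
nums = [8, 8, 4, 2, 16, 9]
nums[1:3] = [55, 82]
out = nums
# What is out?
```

nums starts as [8, 8, 4, 2, 16, 9] (length 6). The slice nums[1:3] covers indices [1, 2] with values [8, 4]. Replacing that slice with [55, 82] (same length) produces [8, 55, 82, 2, 16, 9].

[8, 55, 82, 2, 16, 9]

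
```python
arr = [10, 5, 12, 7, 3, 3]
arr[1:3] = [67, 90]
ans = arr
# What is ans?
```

arr starts as [10, 5, 12, 7, 3, 3] (length 6). The slice arr[1:3] covers indices [1, 2] with values [5, 12]. Replacing that slice with [67, 90] (same length) produces [10, 67, 90, 7, 3, 3].

[10, 67, 90, 7, 3, 3]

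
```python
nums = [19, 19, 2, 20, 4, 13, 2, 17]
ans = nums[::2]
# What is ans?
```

nums has length 8. The slice nums[::2] selects indices [0, 2, 4, 6] (0->19, 2->2, 4->4, 6->2), giving [19, 2, 4, 2].

[19, 2, 4, 2]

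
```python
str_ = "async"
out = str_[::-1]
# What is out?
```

str_ has length 5. The slice str_[::-1] selects indices [4, 3, 2, 1, 0] (4->'c', 3->'n', 2->'y', 1->'s', 0->'a'), giving 'cnysa'.

'cnysa'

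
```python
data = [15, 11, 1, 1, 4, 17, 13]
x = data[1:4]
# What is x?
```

data has length 7. The slice data[1:4] selects indices [1, 2, 3] (1->11, 2->1, 3->1), giving [11, 1, 1].

[11, 1, 1]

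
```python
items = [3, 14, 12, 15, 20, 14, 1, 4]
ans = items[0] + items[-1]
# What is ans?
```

items has length 8. items[0] = 3.
items has length 8. Negative index -1 maps to positive index 8 + (-1) = 7. items[7] = 4.
Sum: 3 + 4 = 7.

7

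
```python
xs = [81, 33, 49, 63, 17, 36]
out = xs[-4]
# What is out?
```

xs has length 6. Negative index -4 maps to positive index 6 + (-4) = 2. xs[2] = 49.

49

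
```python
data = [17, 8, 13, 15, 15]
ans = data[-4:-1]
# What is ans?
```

data has length 5. The slice data[-4:-1] selects indices [1, 2, 3] (1->8, 2->13, 3->15), giving [8, 13, 15].

[8, 13, 15]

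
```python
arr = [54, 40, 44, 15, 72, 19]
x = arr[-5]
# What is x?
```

arr has length 6. Negative index -5 maps to positive index 6 + (-5) = 1. arr[1] = 40.

40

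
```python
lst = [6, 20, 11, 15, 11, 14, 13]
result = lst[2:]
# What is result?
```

lst has length 7. The slice lst[2:] selects indices [2, 3, 4, 5, 6] (2->11, 3->15, 4->11, 5->14, 6->13), giving [11, 15, 11, 14, 13].

[11, 15, 11, 14, 13]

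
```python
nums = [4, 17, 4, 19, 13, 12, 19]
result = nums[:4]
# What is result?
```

nums has length 7. The slice nums[:4] selects indices [0, 1, 2, 3] (0->4, 1->17, 2->4, 3->19), giving [4, 17, 4, 19].

[4, 17, 4, 19]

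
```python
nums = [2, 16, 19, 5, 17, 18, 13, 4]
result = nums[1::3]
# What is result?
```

nums has length 8. The slice nums[1::3] selects indices [1, 4, 7] (1->16, 4->17, 7->4), giving [16, 17, 4].

[16, 17, 4]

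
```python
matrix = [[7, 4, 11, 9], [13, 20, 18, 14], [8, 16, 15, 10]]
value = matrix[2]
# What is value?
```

matrix has 3 rows. Row 2 is [8, 16, 15, 10].

[8, 16, 15, 10]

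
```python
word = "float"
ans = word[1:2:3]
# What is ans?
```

word has length 5. The slice word[1:2:3] selects indices [1] (1->'l'), giving 'l'.

'l'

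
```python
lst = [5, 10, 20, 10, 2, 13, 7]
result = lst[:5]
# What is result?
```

lst has length 7. The slice lst[:5] selects indices [0, 1, 2, 3, 4] (0->5, 1->10, 2->20, 3->10, 4->2), giving [5, 10, 20, 10, 2].

[5, 10, 20, 10, 2]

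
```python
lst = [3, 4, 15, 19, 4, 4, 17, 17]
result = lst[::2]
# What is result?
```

lst has length 8. The slice lst[::2] selects indices [0, 2, 4, 6] (0->3, 2->15, 4->4, 6->17), giving [3, 15, 4, 17].

[3, 15, 4, 17]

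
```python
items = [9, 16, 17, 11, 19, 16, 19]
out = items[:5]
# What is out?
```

items has length 7. The slice items[:5] selects indices [0, 1, 2, 3, 4] (0->9, 1->16, 2->17, 3->11, 4->19), giving [9, 16, 17, 11, 19].

[9, 16, 17, 11, 19]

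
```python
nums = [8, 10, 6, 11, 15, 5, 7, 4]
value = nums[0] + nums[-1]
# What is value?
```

nums has length 8. nums[0] = 8.
nums has length 8. Negative index -1 maps to positive index 8 + (-1) = 7. nums[7] = 4.
Sum: 8 + 4 = 12.

12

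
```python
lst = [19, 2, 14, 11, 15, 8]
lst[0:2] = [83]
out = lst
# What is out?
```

lst starts as [19, 2, 14, 11, 15, 8] (length 6). The slice lst[0:2] covers indices [0, 1] with values [19, 2]. Replacing that slice with [83] (different length) produces [83, 14, 11, 15, 8].

[83, 14, 11, 15, 8]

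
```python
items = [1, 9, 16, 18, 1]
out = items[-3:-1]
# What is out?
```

items has length 5. The slice items[-3:-1] selects indices [2, 3] (2->16, 3->18), giving [16, 18].

[16, 18]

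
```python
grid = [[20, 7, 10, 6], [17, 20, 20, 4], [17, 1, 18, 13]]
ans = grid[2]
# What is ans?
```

grid has 3 rows. Row 2 is [17, 1, 18, 13].

[17, 1, 18, 13]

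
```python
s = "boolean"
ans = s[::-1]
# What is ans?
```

s has length 7. The slice s[::-1] selects indices [6, 5, 4, 3, 2, 1, 0] (6->'n', 5->'a', 4->'e', 3->'l', 2->'o', 1->'o', 0->'b'), giving 'naeloob'.

'naeloob'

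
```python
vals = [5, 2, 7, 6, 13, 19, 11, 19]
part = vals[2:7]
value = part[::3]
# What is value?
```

vals has length 8. The slice vals[2:7] selects indices [2, 3, 4, 5, 6] (2->7, 3->6, 4->13, 5->19, 6->11), giving [7, 6, 13, 19, 11]. So part = [7, 6, 13, 19, 11]. part has length 5. The slice part[::3] selects indices [0, 3] (0->7, 3->19), giving [7, 19].

[7, 19]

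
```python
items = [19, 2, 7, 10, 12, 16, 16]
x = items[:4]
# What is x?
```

items has length 7. The slice items[:4] selects indices [0, 1, 2, 3] (0->19, 1->2, 2->7, 3->10), giving [19, 2, 7, 10].

[19, 2, 7, 10]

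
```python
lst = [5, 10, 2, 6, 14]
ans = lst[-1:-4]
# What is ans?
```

lst has length 5. The slice lst[-1:-4] resolves to an empty index range, so the result is [].

[]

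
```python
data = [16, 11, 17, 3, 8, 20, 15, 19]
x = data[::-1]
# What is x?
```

data has length 8. The slice data[::-1] selects indices [7, 6, 5, 4, 3, 2, 1, 0] (7->19, 6->15, 5->20, 4->8, 3->3, 2->17, 1->11, 0->16), giving [19, 15, 20, 8, 3, 17, 11, 16].

[19, 15, 20, 8, 3, 17, 11, 16]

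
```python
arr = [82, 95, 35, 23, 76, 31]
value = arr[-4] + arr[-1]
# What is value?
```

arr has length 6. Negative index -4 maps to positive index 6 + (-4) = 2. arr[2] = 35.
arr has length 6. Negative index -1 maps to positive index 6 + (-1) = 5. arr[5] = 31.
Sum: 35 + 31 = 66.

66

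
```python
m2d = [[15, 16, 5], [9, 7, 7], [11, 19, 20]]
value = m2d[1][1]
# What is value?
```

m2d[1] = [9, 7, 7]. Taking column 1 of that row yields 7.

7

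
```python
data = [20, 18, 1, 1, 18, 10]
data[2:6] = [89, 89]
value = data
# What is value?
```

data starts as [20, 18, 1, 1, 18, 10] (length 6). The slice data[2:6] covers indices [2, 3, 4, 5] with values [1, 1, 18, 10]. Replacing that slice with [89, 89] (different length) produces [20, 18, 89, 89].

[20, 18, 89, 89]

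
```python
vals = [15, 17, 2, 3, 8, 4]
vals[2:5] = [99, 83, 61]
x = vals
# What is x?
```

vals starts as [15, 17, 2, 3, 8, 4] (length 6). The slice vals[2:5] covers indices [2, 3, 4] with values [2, 3, 8]. Replacing that slice with [99, 83, 61] (same length) produces [15, 17, 99, 83, 61, 4].

[15, 17, 99, 83, 61, 4]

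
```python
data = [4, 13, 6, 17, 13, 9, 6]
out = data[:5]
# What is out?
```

data has length 7. The slice data[:5] selects indices [0, 1, 2, 3, 4] (0->4, 1->13, 2->6, 3->17, 4->13), giving [4, 13, 6, 17, 13].

[4, 13, 6, 17, 13]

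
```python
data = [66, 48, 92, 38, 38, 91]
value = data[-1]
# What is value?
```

data has length 6. Negative index -1 maps to positive index 6 + (-1) = 5. data[5] = 91.

91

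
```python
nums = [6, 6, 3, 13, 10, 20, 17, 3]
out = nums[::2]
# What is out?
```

nums has length 8. The slice nums[::2] selects indices [0, 2, 4, 6] (0->6, 2->3, 4->10, 6->17), giving [6, 3, 10, 17].

[6, 3, 10, 17]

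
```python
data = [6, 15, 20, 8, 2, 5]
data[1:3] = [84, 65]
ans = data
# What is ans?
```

data starts as [6, 15, 20, 8, 2, 5] (length 6). The slice data[1:3] covers indices [1, 2] with values [15, 20]. Replacing that slice with [84, 65] (same length) produces [6, 84, 65, 8, 2, 5].

[6, 84, 65, 8, 2, 5]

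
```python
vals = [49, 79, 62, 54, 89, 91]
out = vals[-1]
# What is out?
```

vals has length 6. Negative index -1 maps to positive index 6 + (-1) = 5. vals[5] = 91.

91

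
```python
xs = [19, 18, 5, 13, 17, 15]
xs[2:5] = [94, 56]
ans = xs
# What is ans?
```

xs starts as [19, 18, 5, 13, 17, 15] (length 6). The slice xs[2:5] covers indices [2, 3, 4] with values [5, 13, 17]. Replacing that slice with [94, 56] (different length) produces [19, 18, 94, 56, 15].

[19, 18, 94, 56, 15]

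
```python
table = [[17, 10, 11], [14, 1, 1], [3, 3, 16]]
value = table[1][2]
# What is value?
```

table[1] = [14, 1, 1]. Taking column 2 of that row yields 1.

1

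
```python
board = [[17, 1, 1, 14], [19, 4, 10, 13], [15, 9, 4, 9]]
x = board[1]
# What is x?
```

board has 3 rows. Row 1 is [19, 4, 10, 13].

[19, 4, 10, 13]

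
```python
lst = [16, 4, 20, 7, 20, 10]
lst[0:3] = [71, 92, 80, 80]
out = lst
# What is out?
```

lst starts as [16, 4, 20, 7, 20, 10] (length 6). The slice lst[0:3] covers indices [0, 1, 2] with values [16, 4, 20]. Replacing that slice with [71, 92, 80, 80] (different length) produces [71, 92, 80, 80, 7, 20, 10].

[71, 92, 80, 80, 7, 20, 10]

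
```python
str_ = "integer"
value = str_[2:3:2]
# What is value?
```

str_ has length 7. The slice str_[2:3:2] selects indices [2] (2->'t'), giving 't'.

't'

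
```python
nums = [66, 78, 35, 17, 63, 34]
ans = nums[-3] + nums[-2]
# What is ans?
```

nums has length 6. Negative index -3 maps to positive index 6 + (-3) = 3. nums[3] = 17.
nums has length 6. Negative index -2 maps to positive index 6 + (-2) = 4. nums[4] = 63.
Sum: 17 + 63 = 80.

80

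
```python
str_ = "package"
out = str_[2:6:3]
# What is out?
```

str_ has length 7. The slice str_[2:6:3] selects indices [2, 5] (2->'c', 5->'g'), giving 'cg'.

'cg'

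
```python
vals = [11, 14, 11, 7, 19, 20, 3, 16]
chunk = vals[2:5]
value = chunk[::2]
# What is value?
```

vals has length 8. The slice vals[2:5] selects indices [2, 3, 4] (2->11, 3->7, 4->19), giving [11, 7, 19]. So chunk = [11, 7, 19]. chunk has length 3. The slice chunk[::2] selects indices [0, 2] (0->11, 2->19), giving [11, 19].

[11, 19]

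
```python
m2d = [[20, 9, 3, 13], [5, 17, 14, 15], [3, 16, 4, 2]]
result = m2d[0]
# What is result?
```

m2d has 3 rows. Row 0 is [20, 9, 3, 13].

[20, 9, 3, 13]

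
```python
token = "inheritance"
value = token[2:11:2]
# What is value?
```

token has length 11. The slice token[2:11:2] selects indices [2, 4, 6, 8, 10] (2->'h', 4->'r', 6->'t', 8->'n', 10->'e'), giving 'hrtne'.

'hrtne'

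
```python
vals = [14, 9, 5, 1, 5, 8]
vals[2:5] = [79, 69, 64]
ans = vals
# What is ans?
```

vals starts as [14, 9, 5, 1, 5, 8] (length 6). The slice vals[2:5] covers indices [2, 3, 4] with values [5, 1, 5]. Replacing that slice with [79, 69, 64] (same length) produces [14, 9, 79, 69, 64, 8].

[14, 9, 79, 69, 64, 8]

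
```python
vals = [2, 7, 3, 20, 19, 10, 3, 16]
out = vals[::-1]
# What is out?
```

vals has length 8. The slice vals[::-1] selects indices [7, 6, 5, 4, 3, 2, 1, 0] (7->16, 6->3, 5->10, 4->19, 3->20, 2->3, 1->7, 0->2), giving [16, 3, 10, 19, 20, 3, 7, 2].

[16, 3, 10, 19, 20, 3, 7, 2]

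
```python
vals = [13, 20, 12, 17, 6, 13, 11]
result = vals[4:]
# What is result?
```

vals has length 7. The slice vals[4:] selects indices [4, 5, 6] (4->6, 5->13, 6->11), giving [6, 13, 11].

[6, 13, 11]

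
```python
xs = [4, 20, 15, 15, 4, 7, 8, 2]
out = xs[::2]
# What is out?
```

xs has length 8. The slice xs[::2] selects indices [0, 2, 4, 6] (0->4, 2->15, 4->4, 6->8), giving [4, 15, 4, 8].

[4, 15, 4, 8]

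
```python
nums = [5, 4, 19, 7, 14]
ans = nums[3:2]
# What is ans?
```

nums has length 5. The slice nums[3:2] resolves to an empty index range, so the result is [].

[]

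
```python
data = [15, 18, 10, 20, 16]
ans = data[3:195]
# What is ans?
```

data has length 5. The slice data[3:195] selects indices [3, 4] (3->20, 4->16), giving [20, 16].

[20, 16]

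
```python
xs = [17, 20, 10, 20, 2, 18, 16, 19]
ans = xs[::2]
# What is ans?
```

xs has length 8. The slice xs[::2] selects indices [0, 2, 4, 6] (0->17, 2->10, 4->2, 6->16), giving [17, 10, 2, 16].

[17, 10, 2, 16]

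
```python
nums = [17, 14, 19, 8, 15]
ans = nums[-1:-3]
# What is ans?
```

nums has length 5. The slice nums[-1:-3] resolves to an empty index range, so the result is [].

[]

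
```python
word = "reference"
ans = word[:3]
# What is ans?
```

word has length 9. The slice word[:3] selects indices [0, 1, 2] (0->'r', 1->'e', 2->'f'), giving 'ref'.

'ref'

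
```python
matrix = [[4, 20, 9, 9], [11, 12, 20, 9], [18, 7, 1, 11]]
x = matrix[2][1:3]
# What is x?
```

matrix[2] = [18, 7, 1, 11]. matrix[2] has length 4. The slice matrix[2][1:3] selects indices [1, 2] (1->7, 2->1), giving [7, 1].

[7, 1]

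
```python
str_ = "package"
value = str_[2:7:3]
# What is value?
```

str_ has length 7. The slice str_[2:7:3] selects indices [2, 5] (2->'c', 5->'g'), giving 'cg'.

'cg'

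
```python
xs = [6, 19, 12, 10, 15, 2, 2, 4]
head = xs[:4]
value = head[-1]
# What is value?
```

xs has length 8. The slice xs[:4] selects indices [0, 1, 2, 3] (0->6, 1->19, 2->12, 3->10), giving [6, 19, 12, 10]. So head = [6, 19, 12, 10]. Then head[-1] = 10.

10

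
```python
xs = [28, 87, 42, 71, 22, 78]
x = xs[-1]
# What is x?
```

xs has length 6. Negative index -1 maps to positive index 6 + (-1) = 5. xs[5] = 78.

78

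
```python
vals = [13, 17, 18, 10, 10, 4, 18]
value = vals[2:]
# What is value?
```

vals has length 7. The slice vals[2:] selects indices [2, 3, 4, 5, 6] (2->18, 3->10, 4->10, 5->4, 6->18), giving [18, 10, 10, 4, 18].

[18, 10, 10, 4, 18]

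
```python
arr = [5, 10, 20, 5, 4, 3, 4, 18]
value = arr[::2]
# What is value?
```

arr has length 8. The slice arr[::2] selects indices [0, 2, 4, 6] (0->5, 2->20, 4->4, 6->4), giving [5, 20, 4, 4].

[5, 20, 4, 4]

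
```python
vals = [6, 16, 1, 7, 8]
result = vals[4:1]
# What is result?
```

vals has length 5. The slice vals[4:1] resolves to an empty index range, so the result is [].

[]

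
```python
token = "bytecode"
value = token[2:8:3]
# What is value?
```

token has length 8. The slice token[2:8:3] selects indices [2, 5] (2->'t', 5->'o'), giving 'to'.

'to'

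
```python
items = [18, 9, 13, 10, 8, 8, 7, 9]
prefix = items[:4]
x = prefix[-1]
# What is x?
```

items has length 8. The slice items[:4] selects indices [0, 1, 2, 3] (0->18, 1->9, 2->13, 3->10), giving [18, 9, 13, 10]. So prefix = [18, 9, 13, 10]. Then prefix[-1] = 10.

10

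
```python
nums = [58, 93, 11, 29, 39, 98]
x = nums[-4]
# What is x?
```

nums has length 6. Negative index -4 maps to positive index 6 + (-4) = 2. nums[2] = 11.

11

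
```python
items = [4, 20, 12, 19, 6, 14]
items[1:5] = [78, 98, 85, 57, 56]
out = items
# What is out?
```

items starts as [4, 20, 12, 19, 6, 14] (length 6). The slice items[1:5] covers indices [1, 2, 3, 4] with values [20, 12, 19, 6]. Replacing that slice with [78, 98, 85, 57, 56] (different length) produces [4, 78, 98, 85, 57, 56, 14].

[4, 78, 98, 85, 57, 56, 14]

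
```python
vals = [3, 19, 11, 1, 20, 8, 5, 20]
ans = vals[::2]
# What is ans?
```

vals has length 8. The slice vals[::2] selects indices [0, 2, 4, 6] (0->3, 2->11, 4->20, 6->5), giving [3, 11, 20, 5].

[3, 11, 20, 5]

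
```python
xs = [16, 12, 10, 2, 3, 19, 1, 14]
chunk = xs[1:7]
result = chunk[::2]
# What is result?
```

xs has length 8. The slice xs[1:7] selects indices [1, 2, 3, 4, 5, 6] (1->12, 2->10, 3->2, 4->3, 5->19, 6->1), giving [12, 10, 2, 3, 19, 1]. So chunk = [12, 10, 2, 3, 19, 1]. chunk has length 6. The slice chunk[::2] selects indices [0, 2, 4] (0->12, 2->2, 4->19), giving [12, 2, 19].

[12, 2, 19]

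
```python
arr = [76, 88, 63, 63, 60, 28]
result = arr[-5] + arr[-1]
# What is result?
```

arr has length 6. Negative index -5 maps to positive index 6 + (-5) = 1. arr[1] = 88.
arr has length 6. Negative index -1 maps to positive index 6 + (-1) = 5. arr[5] = 28.
Sum: 88 + 28 = 116.

116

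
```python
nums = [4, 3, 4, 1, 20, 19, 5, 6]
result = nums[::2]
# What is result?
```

nums has length 8. The slice nums[::2] selects indices [0, 2, 4, 6] (0->4, 2->4, 4->20, 6->5), giving [4, 4, 20, 5].

[4, 4, 20, 5]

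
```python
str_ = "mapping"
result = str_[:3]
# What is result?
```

str_ has length 7. The slice str_[:3] selects indices [0, 1, 2] (0->'m', 1->'a', 2->'p'), giving 'map'.

'map'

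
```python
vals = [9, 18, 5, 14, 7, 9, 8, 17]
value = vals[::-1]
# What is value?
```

vals has length 8. The slice vals[::-1] selects indices [7, 6, 5, 4, 3, 2, 1, 0] (7->17, 6->8, 5->9, 4->7, 3->14, 2->5, 1->18, 0->9), giving [17, 8, 9, 7, 14, 5, 18, 9].

[17, 8, 9, 7, 14, 5, 18, 9]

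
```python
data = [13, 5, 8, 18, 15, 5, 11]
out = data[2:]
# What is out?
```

data has length 7. The slice data[2:] selects indices [2, 3, 4, 5, 6] (2->8, 3->18, 4->15, 5->5, 6->11), giving [8, 18, 15, 5, 11].

[8, 18, 15, 5, 11]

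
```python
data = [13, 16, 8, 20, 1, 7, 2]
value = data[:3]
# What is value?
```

data has length 7. The slice data[:3] selects indices [0, 1, 2] (0->13, 1->16, 2->8), giving [13, 16, 8].

[13, 16, 8]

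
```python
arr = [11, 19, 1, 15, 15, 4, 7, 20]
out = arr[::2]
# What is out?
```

arr has length 8. The slice arr[::2] selects indices [0, 2, 4, 6] (0->11, 2->1, 4->15, 6->7), giving [11, 1, 15, 7].

[11, 1, 15, 7]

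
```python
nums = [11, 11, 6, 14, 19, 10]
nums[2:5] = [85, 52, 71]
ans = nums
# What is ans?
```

nums starts as [11, 11, 6, 14, 19, 10] (length 6). The slice nums[2:5] covers indices [2, 3, 4] with values [6, 14, 19]. Replacing that slice with [85, 52, 71] (same length) produces [11, 11, 85, 52, 71, 10].

[11, 11, 85, 52, 71, 10]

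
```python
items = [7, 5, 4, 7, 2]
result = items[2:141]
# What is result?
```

items has length 5. The slice items[2:141] selects indices [2, 3, 4] (2->4, 3->7, 4->2), giving [4, 7, 2].

[4, 7, 2]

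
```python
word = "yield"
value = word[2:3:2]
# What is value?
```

word has length 5. The slice word[2:3:2] selects indices [2] (2->'e'), giving 'e'.

'e'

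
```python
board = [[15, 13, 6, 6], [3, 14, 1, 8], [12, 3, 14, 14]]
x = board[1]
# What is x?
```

board has 3 rows. Row 1 is [3, 14, 1, 8].

[3, 14, 1, 8]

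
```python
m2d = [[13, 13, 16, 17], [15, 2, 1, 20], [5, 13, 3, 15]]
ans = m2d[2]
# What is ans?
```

m2d has 3 rows. Row 2 is [5, 13, 3, 15].

[5, 13, 3, 15]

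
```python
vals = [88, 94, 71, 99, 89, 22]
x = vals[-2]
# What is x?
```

vals has length 6. Negative index -2 maps to positive index 6 + (-2) = 4. vals[4] = 89.

89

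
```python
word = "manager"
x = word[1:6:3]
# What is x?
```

word has length 7. The slice word[1:6:3] selects indices [1, 4] (1->'a', 4->'g'), giving 'ag'.

'ag'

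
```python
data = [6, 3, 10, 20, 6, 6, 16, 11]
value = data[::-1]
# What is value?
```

data has length 8. The slice data[::-1] selects indices [7, 6, 5, 4, 3, 2, 1, 0] (7->11, 6->16, 5->6, 4->6, 3->20, 2->10, 1->3, 0->6), giving [11, 16, 6, 6, 20, 10, 3, 6].

[11, 16, 6, 6, 20, 10, 3, 6]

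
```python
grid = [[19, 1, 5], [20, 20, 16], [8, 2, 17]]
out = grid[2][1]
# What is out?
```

grid[2] = [8, 2, 17]. Taking column 1 of that row yields 2.

2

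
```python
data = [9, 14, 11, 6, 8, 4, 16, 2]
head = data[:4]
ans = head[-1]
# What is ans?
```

data has length 8. The slice data[:4] selects indices [0, 1, 2, 3] (0->9, 1->14, 2->11, 3->6), giving [9, 14, 11, 6]. So head = [9, 14, 11, 6]. Then head[-1] = 6.

6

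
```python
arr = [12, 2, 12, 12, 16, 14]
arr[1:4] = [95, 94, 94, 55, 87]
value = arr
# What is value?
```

arr starts as [12, 2, 12, 12, 16, 14] (length 6). The slice arr[1:4] covers indices [1, 2, 3] with values [2, 12, 12]. Replacing that slice with [95, 94, 94, 55, 87] (different length) produces [12, 95, 94, 94, 55, 87, 16, 14].

[12, 95, 94, 94, 55, 87, 16, 14]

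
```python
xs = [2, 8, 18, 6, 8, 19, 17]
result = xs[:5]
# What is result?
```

xs has length 7. The slice xs[:5] selects indices [0, 1, 2, 3, 4] (0->2, 1->8, 2->18, 3->6, 4->8), giving [2, 8, 18, 6, 8].

[2, 8, 18, 6, 8]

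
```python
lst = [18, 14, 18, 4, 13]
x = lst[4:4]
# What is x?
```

lst has length 5. The slice lst[4:4] resolves to an empty index range, so the result is [].

[]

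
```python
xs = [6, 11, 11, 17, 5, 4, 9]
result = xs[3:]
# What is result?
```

xs has length 7. The slice xs[3:] selects indices [3, 4, 5, 6] (3->17, 4->5, 5->4, 6->9), giving [17, 5, 4, 9].

[17, 5, 4, 9]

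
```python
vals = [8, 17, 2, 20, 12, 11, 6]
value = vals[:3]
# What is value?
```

vals has length 7. The slice vals[:3] selects indices [0, 1, 2] (0->8, 1->17, 2->2), giving [8, 17, 2].

[8, 17, 2]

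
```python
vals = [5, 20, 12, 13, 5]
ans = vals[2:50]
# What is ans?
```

vals has length 5. The slice vals[2:50] selects indices [2, 3, 4] (2->12, 3->13, 4->5), giving [12, 13, 5].

[12, 13, 5]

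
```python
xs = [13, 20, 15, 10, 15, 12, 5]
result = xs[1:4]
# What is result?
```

xs has length 7. The slice xs[1:4] selects indices [1, 2, 3] (1->20, 2->15, 3->10), giving [20, 15, 10].

[20, 15, 10]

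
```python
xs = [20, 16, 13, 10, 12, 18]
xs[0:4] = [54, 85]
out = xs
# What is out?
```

xs starts as [20, 16, 13, 10, 12, 18] (length 6). The slice xs[0:4] covers indices [0, 1, 2, 3] with values [20, 16, 13, 10]. Replacing that slice with [54, 85] (different length) produces [54, 85, 12, 18].

[54, 85, 12, 18]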